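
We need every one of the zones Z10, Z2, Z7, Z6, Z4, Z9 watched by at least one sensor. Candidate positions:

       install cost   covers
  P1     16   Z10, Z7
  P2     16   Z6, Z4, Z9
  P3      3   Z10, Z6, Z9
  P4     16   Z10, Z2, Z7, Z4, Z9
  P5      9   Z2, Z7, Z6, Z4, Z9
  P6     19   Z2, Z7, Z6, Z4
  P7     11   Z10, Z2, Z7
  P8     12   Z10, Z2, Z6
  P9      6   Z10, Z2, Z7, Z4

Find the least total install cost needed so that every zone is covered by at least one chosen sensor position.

9

P3, P9 cover every zone at install cost 3 + 6 = 9.
Any cover uses at least 2 sensor positions; among all covering selections none totals below 9.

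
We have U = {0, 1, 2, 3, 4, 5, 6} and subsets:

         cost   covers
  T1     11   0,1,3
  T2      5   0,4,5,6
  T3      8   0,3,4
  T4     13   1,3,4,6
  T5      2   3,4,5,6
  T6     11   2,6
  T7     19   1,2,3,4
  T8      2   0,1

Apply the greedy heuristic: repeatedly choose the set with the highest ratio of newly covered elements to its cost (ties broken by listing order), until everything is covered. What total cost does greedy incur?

15

Pick 1: T5 adds 4 new (3, 4, 5, 6) at cost 2 (ratio 4/2).
Pick 2: T8 adds 2 new (0, 1) at cost 2 (ratio 2/2).
Pick 3: T6 adds 1 new (2) at cost 11 (ratio 1/11).
Greedy total cost: 2 + 2 + 11 = 15.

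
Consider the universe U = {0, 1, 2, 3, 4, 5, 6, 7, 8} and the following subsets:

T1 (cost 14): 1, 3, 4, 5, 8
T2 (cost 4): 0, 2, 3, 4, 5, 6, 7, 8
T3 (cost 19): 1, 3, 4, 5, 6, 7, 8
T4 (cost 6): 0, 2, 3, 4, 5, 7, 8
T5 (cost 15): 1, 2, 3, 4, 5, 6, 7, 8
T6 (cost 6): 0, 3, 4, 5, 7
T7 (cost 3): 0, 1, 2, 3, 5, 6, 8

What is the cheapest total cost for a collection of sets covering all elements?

7

T2, T7 cover every element at cost 4 + 3 = 7.
Any cover uses at least 2 sets; among all covering selections none totals below 7.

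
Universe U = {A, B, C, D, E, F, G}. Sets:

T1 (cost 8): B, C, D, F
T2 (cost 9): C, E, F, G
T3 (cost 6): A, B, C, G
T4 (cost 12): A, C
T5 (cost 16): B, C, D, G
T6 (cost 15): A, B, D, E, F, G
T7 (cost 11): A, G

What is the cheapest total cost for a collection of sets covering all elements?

21

T3, T6 cover every element at cost 6 + 15 = 21.
Any cover uses at least 2 sets; among all covering selections none totals below 21.
Greedy by coverage-per-cost would pick T3, T1, T2 for 23 — worse than the optimum 21.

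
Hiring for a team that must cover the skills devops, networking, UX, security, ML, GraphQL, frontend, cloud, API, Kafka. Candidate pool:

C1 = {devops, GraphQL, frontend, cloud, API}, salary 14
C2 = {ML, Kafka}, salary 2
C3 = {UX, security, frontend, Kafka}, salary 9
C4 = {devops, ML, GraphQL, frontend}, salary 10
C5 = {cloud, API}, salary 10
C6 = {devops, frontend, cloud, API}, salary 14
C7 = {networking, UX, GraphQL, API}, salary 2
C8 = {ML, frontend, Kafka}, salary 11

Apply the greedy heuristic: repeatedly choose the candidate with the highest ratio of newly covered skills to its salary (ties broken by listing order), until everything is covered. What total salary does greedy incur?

Pick 1: C7 adds 4 new (networking, UX, GraphQL, API) at salary 2 (ratio 4/2).
Pick 2: C2 adds 2 new (ML, Kafka) at salary 2 (ratio 2/2).
Pick 3: C3 adds 2 new (security, frontend) at salary 9 (ratio 2/9).
Pick 4: C1 adds 2 new (devops, cloud) at salary 14 (ratio 2/14).
Greedy total salary: 2 + 2 + 9 + 14 = 27.

27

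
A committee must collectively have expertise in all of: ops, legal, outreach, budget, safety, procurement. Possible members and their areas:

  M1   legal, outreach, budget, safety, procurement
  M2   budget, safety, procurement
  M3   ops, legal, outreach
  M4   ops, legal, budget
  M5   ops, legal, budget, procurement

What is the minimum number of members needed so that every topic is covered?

2

M1, M3 together cover {ops, legal, outreach, budget, safety, procurement} — every topic.
No single member contains all 6 topics, so 2 is optimal.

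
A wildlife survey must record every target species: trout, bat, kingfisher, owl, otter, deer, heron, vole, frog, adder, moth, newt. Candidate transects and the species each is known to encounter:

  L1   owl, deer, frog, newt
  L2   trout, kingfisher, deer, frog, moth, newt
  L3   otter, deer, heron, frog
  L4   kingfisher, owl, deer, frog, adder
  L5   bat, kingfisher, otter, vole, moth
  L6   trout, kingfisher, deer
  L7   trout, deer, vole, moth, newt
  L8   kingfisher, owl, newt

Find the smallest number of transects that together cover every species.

4

L2, L3, L4, L5 together cover {trout, bat, kingfisher, owl, otter, deer, heron, vole, frog, adder, moth, newt} — every species.
No 3 of the 8 transects cover everything (all 56 triples fall short), so 4 is minimum.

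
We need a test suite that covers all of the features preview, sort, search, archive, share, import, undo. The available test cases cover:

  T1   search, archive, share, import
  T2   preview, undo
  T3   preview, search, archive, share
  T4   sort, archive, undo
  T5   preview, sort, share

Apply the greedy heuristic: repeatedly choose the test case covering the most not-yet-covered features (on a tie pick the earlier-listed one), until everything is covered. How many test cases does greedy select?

Pick 1: T1 covers 4 new features (search, archive, share, import).
Pick 2: T2 covers 2 new features (preview, undo).
Pick 3: T4 covers 1 new features (sort).
Greedy uses 3 test cases.

3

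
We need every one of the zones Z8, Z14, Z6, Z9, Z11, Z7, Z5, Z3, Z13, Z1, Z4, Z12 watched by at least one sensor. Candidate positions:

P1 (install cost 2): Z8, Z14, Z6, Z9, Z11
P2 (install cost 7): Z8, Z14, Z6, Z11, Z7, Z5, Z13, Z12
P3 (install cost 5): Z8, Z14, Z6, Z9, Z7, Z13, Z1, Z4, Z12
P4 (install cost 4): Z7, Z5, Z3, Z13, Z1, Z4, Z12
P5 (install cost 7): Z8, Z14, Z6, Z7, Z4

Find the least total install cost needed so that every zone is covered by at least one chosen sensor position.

P1, P4 cover every zone at install cost 2 + 4 = 6.
Any cover uses at least 2 sensor positions; among all covering selections none totals below 6.

6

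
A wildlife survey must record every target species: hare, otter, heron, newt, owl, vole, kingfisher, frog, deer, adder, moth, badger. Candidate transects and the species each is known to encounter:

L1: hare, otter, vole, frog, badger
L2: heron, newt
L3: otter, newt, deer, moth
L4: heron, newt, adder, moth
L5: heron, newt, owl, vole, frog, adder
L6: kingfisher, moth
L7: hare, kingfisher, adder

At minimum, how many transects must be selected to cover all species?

4

L1, L3, L5, L6 together cover {hare, otter, heron, newt, owl, vole, kingfisher, frog, deer, adder, moth, badger} — every species.
No 3 of the 7 transects cover everything (all 35 triples fall short), so 4 is minimum.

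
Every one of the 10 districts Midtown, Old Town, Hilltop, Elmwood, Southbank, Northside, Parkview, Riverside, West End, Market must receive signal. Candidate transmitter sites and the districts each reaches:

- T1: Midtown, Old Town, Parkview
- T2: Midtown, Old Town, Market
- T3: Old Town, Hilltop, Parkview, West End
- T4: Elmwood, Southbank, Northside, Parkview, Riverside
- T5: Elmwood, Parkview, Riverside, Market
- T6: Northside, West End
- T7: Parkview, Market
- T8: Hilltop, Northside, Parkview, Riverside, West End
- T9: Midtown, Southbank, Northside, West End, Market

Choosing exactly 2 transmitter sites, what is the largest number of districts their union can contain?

8

Choosing T2, T4 covers {Midtown, Old Town, Elmwood, Southbank, Northside, Parkview, Riverside, Market} — 8 districts.
No choice of 2 transmitter sites does better; here Hilltop, West End are left uncovered.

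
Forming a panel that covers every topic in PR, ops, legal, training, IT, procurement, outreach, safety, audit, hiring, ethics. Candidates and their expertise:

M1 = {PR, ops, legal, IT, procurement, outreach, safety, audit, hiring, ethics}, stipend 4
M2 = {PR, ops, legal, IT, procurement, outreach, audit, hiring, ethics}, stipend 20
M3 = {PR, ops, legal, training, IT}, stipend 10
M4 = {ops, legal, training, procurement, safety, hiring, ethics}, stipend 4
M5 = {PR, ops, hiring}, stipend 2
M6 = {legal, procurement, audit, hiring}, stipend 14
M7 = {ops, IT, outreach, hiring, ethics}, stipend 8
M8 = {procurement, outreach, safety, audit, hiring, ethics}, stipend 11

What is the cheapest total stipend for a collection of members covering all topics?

M1, M4 cover every topic at stipend 4 + 4 = 8.
Any cover uses at least 2 members; among all covering selections none totals below 8.

8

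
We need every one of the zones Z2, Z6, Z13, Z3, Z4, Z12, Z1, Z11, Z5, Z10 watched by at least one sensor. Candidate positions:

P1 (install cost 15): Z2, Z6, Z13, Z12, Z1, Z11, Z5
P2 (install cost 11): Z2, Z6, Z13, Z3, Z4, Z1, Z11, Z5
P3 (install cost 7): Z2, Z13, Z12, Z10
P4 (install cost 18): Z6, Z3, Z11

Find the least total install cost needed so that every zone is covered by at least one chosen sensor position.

P2, P3 cover every zone at install cost 11 + 7 = 18.
Any cover uses at least 2 sensor positions; among all covering selections none totals below 18.

18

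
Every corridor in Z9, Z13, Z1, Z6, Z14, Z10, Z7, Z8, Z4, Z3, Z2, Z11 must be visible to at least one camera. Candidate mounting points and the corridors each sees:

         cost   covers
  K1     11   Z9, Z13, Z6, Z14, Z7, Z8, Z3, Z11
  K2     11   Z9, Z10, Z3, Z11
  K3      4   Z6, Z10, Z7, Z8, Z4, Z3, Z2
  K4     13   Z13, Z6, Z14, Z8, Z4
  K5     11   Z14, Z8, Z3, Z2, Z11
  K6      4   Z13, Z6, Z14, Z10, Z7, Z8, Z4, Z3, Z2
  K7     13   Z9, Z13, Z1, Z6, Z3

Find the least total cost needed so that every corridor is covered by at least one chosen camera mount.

K1, K3, K7 cover every corridor at cost 11 + 4 + 13 = 28.
Any cover uses at least 3 camera mounts; among all covering selections none totals below 28.

28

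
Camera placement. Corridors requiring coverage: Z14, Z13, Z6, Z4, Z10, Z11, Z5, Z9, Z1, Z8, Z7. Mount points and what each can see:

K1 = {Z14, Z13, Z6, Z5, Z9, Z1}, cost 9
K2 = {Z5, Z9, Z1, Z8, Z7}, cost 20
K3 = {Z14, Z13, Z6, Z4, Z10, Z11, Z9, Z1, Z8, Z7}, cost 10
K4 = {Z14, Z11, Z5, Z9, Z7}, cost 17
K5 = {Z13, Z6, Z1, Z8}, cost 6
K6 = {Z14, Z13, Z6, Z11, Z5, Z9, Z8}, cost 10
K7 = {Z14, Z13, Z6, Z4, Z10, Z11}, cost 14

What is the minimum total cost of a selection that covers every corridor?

K1, K3 cover every corridor at cost 9 + 10 = 19.
Any cover uses at least 2 camera mounts; among all covering selections none totals below 19.

19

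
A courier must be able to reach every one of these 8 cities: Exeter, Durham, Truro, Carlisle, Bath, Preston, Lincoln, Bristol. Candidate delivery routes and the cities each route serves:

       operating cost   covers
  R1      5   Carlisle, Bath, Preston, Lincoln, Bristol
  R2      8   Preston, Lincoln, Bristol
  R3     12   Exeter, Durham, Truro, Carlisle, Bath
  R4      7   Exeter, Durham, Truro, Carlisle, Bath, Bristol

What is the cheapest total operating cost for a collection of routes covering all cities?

R1, R4 cover every city at operating cost 5 + 7 = 12.
Any cover uses at least 2 routes; among all covering selections none totals below 12.

12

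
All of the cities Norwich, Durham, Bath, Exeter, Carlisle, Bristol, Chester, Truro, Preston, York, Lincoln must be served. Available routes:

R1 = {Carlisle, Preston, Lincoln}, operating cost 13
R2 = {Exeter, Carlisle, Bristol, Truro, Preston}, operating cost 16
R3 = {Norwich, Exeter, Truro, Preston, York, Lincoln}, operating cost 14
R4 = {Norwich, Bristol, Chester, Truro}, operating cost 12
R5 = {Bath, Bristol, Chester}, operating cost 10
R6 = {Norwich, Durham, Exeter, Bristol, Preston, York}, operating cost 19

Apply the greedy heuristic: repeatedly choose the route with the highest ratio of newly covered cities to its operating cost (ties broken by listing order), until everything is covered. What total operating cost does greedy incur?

Pick 1: R3 adds 6 new (Norwich, Exeter, Truro, Preston, York, Lincoln) at operating cost 14 (ratio 6/14).
Pick 2: R5 adds 3 new (Bath, Bristol, Chester) at operating cost 10 (ratio 3/10).
Pick 3: R1 adds 1 new (Carlisle) at operating cost 13 (ratio 1/13).
Pick 4: R6 adds 1 new (Durham) at operating cost 19 (ratio 1/19).
Greedy total operating cost: 14 + 10 + 13 + 19 = 56. (The true optimum is 54, so greedy overshoots here.)

56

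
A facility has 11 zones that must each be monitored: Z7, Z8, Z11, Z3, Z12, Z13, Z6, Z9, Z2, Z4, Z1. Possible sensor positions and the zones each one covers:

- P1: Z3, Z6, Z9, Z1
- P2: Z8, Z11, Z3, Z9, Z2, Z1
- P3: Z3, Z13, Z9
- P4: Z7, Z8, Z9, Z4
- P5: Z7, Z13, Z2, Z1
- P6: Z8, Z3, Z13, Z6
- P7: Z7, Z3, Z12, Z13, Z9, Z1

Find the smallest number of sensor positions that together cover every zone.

4

P1, P2, P4, P7 together cover {Z7, Z8, Z11, Z3, Z12, Z13, Z6, Z9, Z2, Z4, Z1} — every zone.
No 3 of the 7 sensor positions cover everything (all 35 triples fall short), so 4 is minimum.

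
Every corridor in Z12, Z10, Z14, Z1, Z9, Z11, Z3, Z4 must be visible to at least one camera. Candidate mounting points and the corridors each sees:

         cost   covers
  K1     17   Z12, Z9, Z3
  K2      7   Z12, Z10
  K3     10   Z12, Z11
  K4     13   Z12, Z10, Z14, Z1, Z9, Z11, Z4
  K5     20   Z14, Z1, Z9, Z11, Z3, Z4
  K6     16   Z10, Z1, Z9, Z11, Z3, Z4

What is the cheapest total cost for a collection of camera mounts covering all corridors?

K2, K5 cover every corridor at cost 7 + 20 = 27.
Any cover uses at least 2 camera mounts; among all covering selections none totals below 27.

27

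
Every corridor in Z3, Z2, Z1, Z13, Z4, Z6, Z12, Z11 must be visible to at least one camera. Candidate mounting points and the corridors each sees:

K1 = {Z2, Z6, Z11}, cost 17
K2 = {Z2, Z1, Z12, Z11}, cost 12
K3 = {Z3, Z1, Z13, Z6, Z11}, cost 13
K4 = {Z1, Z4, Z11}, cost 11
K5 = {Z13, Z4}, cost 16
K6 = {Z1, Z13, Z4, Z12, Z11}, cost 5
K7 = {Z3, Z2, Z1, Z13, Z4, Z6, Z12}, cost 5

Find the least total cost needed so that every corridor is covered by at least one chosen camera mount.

K6, K7 cover every corridor at cost 5 + 5 = 10.
Any cover uses at least 2 camera mounts; among all covering selections none totals below 10.

10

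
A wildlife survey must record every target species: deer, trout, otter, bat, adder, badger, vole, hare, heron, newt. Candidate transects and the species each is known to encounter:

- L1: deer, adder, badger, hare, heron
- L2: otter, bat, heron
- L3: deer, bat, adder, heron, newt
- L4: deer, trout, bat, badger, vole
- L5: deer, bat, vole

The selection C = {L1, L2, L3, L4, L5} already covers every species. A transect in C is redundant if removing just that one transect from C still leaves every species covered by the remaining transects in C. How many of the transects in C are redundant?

Drop L1: hare uncovered — not redundant.
Drop L2: otter uncovered — not redundant.
Drop L3: newt uncovered — not redundant.
Drop L4: trout uncovered — not redundant.
Drop L5: the rest still cover every species — redundant.
1 redundant: L5.

1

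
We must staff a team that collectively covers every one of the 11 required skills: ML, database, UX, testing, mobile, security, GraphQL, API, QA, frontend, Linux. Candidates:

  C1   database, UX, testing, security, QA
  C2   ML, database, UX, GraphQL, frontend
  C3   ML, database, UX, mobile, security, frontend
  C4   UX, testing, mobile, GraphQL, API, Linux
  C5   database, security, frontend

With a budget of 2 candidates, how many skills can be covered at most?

Choosing C3, C4 covers {ML, database, UX, testing, mobile, security, GraphQL, API, frontend, Linux} — 10 skills.
No choice of 2 candidates does better; here QA is left uncovered.

10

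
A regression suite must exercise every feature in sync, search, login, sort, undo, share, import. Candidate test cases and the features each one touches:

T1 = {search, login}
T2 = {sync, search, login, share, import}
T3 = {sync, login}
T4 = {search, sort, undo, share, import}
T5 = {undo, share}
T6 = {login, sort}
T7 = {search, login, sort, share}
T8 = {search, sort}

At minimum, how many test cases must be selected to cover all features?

T2, T4 together cover {sync, search, login, sort, undo, share, import} — every feature.
No single test case contains all 7 features, so 2 is optimal.

2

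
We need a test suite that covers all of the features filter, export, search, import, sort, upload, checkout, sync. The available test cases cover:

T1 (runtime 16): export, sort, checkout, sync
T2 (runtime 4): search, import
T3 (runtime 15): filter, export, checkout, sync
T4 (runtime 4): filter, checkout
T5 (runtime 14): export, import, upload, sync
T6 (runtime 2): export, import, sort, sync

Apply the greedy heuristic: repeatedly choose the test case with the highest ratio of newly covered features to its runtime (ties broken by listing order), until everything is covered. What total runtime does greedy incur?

Pick 1: T6 adds 4 new (export, import, sort, sync) at runtime 2 (ratio 4/2).
Pick 2: T4 adds 2 new (filter, checkout) at runtime 4 (ratio 2/4).
Pick 3: T2 adds 1 new (search) at runtime 4 (ratio 1/4).
Pick 4: T5 adds 1 new (upload) at runtime 14 (ratio 1/14).
Greedy total runtime: 2 + 4 + 4 + 14 = 24.

24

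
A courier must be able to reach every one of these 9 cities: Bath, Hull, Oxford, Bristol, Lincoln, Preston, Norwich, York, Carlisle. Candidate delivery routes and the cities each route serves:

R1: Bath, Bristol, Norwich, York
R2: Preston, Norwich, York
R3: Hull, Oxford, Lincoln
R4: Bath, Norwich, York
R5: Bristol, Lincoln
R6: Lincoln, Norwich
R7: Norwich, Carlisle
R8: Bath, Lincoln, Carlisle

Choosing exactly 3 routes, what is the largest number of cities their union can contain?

Choosing R1, R2, R3 covers {Bath, Hull, Oxford, Bristol, Lincoln, Preston, Norwich, York} — 8 cities.
No choice of 3 routes does better; here Carlisle is left uncovered.

8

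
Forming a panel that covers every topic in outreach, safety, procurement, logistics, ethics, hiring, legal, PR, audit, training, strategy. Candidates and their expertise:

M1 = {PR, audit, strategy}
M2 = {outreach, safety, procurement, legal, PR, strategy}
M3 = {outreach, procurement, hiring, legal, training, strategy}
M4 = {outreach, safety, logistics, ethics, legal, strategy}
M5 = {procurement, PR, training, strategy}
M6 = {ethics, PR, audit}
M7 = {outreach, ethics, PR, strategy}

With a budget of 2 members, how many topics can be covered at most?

Choosing M3, M4 covers {outreach, safety, procurement, logistics, ethics, hiring, legal, training, strategy} — 9 topics.
No choice of 2 members does better; here PR, audit are left uncovered.

9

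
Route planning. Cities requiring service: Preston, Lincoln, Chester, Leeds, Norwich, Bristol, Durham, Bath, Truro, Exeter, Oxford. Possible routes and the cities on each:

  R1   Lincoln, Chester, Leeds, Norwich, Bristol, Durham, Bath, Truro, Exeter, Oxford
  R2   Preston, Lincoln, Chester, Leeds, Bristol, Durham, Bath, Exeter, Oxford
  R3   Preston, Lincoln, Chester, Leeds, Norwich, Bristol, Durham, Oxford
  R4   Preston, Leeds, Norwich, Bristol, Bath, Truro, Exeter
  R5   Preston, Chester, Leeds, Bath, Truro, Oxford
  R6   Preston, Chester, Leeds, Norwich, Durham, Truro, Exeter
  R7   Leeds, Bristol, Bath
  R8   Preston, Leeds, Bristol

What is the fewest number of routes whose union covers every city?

2

R1, R2 together cover {Preston, Lincoln, Chester, Leeds, Norwich, Bristol, Durham, Bath, Truro, Exeter, Oxford} — every city.
No single route contains all 11 cities, so 2 is optimal.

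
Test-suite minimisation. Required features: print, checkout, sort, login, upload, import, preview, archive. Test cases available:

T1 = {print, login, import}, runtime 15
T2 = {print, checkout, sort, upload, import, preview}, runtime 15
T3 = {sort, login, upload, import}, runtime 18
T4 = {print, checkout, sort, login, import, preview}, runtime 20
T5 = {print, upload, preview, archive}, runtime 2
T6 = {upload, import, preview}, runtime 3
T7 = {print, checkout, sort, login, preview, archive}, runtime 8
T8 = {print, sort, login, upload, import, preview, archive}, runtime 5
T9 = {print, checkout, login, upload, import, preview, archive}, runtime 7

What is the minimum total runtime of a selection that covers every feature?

11

T6, T7 cover every feature at runtime 3 + 8 = 11.
Any cover uses at least 2 test cases; among all covering selections none totals below 11.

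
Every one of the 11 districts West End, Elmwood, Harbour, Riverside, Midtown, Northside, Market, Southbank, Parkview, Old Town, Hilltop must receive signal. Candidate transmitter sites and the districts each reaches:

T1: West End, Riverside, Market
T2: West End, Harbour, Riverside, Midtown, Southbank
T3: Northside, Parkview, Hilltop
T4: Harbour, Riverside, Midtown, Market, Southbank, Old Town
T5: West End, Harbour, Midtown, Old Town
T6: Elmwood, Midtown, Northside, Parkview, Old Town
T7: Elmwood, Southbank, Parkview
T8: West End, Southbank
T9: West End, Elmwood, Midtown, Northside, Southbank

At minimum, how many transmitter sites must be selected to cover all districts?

T3, T4, T9 together cover {West End, Elmwood, Harbour, Riverside, Midtown, Northside, Market, Southbank, Parkview, Old Town, Hilltop} — every district.
No 2 of the 9 transmitter sites cover everything (all 36 pairs fall short), so 3 is minimum.

3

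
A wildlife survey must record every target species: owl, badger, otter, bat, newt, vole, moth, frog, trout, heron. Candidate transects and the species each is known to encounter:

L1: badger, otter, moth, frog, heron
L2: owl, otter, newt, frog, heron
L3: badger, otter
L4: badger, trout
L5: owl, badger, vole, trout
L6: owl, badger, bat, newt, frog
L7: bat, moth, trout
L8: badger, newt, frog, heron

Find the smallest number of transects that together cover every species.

3

L1, L5, L6 together cover {owl, badger, otter, bat, newt, vole, moth, frog, trout, heron} — every species.
No 2 of the 8 transects cover everything (all 28 pairs fall short), so 3 is minimum.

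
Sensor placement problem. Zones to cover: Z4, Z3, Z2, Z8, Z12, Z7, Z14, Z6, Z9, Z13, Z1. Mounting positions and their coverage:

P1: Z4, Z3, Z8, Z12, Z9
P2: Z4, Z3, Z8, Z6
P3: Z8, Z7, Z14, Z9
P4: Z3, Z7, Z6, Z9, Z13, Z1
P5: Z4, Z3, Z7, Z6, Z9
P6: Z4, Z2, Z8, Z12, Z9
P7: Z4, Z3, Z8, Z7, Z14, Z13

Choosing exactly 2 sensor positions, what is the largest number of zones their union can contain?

Choosing P4, P6 covers {Z4, Z3, Z2, Z8, Z12, Z7, Z6, Z9, Z13, Z1} — 10 zones.
No choice of 2 sensor positions does better; here Z14 is left uncovered.

10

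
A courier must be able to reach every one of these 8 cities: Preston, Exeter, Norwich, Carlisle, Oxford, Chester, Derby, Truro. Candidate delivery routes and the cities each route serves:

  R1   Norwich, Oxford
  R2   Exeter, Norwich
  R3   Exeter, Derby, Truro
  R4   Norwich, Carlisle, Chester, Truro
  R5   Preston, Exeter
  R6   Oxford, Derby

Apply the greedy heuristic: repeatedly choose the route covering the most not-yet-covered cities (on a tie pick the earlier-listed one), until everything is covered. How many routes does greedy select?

Pick 1: R4 covers 4 new cities (Norwich, Carlisle, Chester, Truro).
Pick 2: R3 covers 2 new cities (Exeter, Derby).
Pick 3: R1 covers 1 new cities (Oxford).
Pick 4: R5 covers 1 new cities (Preston).
Greedy uses 4 routes. (The true minimum is 3.)

4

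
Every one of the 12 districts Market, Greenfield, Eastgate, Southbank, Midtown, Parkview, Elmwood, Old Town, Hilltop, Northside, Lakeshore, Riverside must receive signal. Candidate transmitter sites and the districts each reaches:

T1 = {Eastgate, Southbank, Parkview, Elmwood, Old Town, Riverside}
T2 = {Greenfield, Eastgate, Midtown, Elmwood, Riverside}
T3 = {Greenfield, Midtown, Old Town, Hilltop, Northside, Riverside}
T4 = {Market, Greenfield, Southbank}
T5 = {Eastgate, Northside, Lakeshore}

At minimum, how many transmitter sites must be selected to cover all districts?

T1, T3, T4, T5 together cover {Market, Greenfield, Eastgate, Southbank, Midtown, Parkview, Elmwood, Old Town, Hilltop, Northside, Lakeshore, Riverside} — every district.
No 3 of the 5 transmitter sites cover everything (all 10 triples fall short), so 4 is minimum.

4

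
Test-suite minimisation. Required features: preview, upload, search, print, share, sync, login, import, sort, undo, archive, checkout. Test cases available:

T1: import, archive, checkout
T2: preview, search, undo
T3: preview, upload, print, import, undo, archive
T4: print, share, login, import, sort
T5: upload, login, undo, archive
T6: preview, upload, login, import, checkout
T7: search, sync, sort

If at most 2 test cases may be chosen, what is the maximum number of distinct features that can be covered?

9

Choosing T3, T4 covers {preview, upload, print, share, login, import, sort, undo, archive} — 9 features.
No choice of 2 test cases does better; here search, sync, checkout are left uncovered.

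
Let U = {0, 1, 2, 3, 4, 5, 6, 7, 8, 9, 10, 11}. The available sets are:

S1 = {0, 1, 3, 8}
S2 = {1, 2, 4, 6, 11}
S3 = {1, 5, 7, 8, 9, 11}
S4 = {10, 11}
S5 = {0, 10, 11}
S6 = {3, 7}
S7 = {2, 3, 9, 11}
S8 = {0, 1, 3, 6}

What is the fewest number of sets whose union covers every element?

S1, S2, S3, S4 together cover {0, 1, 2, 3, 4, 5, 6, 7, 8, 9, 10, 11} — every element.
No 3 of the 8 sets cover everything (all 56 triples fall short), so 4 is minimum.

4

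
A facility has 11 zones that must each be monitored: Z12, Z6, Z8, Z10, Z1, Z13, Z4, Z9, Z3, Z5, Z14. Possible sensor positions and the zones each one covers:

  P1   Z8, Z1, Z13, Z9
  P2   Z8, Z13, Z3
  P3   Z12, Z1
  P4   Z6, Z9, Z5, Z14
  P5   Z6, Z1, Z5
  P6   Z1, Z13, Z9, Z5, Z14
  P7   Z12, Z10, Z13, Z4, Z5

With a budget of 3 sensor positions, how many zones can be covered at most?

Choosing P1, P4, P7 covers {Z12, Z6, Z8, Z10, Z1, Z13, Z4, Z9, Z5, Z14} — 10 zones.
No choice of 3 sensor positions does better; here Z3 is left uncovered.

10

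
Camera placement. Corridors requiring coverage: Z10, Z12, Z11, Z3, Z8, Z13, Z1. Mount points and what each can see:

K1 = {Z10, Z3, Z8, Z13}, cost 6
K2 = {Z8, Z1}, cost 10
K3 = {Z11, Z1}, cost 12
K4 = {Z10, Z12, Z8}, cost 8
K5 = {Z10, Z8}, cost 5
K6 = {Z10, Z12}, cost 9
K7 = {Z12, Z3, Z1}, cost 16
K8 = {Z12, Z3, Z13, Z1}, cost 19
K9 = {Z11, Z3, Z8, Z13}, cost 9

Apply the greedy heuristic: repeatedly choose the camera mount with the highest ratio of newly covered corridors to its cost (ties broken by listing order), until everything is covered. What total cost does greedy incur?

Pick 1: K1 adds 4 new (Z10, Z3, Z8, Z13) at cost 6 (ratio 4/6).
Pick 2: K3 adds 2 new (Z11, Z1) at cost 12 (ratio 2/12).
Pick 3: K4 adds 1 new (Z12) at cost 8 (ratio 1/8).
Greedy total cost: 6 + 12 + 8 = 26.

26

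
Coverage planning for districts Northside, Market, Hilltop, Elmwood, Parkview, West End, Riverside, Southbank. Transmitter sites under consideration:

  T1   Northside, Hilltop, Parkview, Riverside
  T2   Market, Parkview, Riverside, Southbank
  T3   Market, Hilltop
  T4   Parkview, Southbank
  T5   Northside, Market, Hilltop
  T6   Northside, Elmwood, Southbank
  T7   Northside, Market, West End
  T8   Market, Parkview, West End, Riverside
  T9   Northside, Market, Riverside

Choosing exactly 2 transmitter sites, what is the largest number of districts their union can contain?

7

Choosing T6, T8 covers {Northside, Market, Elmwood, Parkview, West End, Riverside, Southbank} — 7 districts.
No choice of 2 transmitter sites does better; here Hilltop is left uncovered.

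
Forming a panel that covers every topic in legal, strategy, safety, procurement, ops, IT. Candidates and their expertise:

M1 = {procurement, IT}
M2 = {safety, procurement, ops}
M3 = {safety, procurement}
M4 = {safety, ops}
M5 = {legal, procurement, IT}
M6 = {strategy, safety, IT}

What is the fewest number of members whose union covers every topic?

3

M2, M5, M6 together cover {legal, strategy, safety, procurement, ops, IT} — every topic.
No 2 of the 6 members cover everything (all 15 pairs fall short), so 3 is minimum.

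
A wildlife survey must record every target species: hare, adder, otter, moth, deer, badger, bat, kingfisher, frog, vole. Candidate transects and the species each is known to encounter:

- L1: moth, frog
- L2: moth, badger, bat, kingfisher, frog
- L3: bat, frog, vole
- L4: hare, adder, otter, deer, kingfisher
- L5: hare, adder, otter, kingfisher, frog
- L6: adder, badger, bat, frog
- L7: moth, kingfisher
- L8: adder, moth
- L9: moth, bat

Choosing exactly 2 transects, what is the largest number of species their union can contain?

Choosing L2, L4 covers {hare, adder, otter, moth, deer, badger, bat, kingfisher, frog} — 9 species.
No choice of 2 transects does better; here vole is left uncovered.

9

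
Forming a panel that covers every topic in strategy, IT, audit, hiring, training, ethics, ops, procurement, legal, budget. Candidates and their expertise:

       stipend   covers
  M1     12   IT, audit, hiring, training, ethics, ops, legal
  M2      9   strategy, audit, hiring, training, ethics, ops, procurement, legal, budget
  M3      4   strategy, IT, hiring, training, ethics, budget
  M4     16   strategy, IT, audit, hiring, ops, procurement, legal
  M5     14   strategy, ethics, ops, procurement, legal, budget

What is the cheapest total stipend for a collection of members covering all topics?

13

M2, M3 cover every topic at stipend 9 + 4 = 13.
Any cover uses at least 2 members; among all covering selections none totals below 13.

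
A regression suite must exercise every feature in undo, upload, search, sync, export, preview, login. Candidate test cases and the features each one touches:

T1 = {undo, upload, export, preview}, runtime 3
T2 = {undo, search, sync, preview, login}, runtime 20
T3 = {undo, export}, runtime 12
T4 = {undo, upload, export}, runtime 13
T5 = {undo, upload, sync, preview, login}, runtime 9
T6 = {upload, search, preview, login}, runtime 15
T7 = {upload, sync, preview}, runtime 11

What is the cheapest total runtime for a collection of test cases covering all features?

T1, T2 cover every feature at runtime 3 + 20 = 23.
Any cover uses at least 2 test cases; among all covering selections none totals below 23.

23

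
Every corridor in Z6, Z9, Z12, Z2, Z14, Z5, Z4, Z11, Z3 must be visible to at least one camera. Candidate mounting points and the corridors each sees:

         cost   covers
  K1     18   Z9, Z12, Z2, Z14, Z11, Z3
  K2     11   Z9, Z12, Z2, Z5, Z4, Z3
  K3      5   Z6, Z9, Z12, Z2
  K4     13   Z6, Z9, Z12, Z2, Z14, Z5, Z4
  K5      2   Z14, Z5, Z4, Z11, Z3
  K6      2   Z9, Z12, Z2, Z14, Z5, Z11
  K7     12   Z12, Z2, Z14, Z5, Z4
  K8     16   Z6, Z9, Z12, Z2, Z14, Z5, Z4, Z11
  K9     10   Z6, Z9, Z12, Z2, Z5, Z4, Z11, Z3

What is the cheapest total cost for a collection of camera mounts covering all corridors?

K3, K5 cover every corridor at cost 5 + 2 = 7.
Any cover uses at least 2 camera mounts; among all covering selections none totals below 7.
Greedy by coverage-per-cost would pick K6, K5, K3 for 9 — worse than the optimum 7.

7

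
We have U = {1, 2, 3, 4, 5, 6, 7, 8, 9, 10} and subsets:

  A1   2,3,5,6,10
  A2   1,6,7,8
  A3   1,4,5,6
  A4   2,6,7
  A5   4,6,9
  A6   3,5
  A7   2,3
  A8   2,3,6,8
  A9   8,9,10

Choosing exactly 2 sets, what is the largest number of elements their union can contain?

8

Choosing A1, A2 covers {1, 2, 3, 5, 6, 7, 8, 10} — 8 elements.
No choice of 2 sets does better; here 4, 9 are left uncovered.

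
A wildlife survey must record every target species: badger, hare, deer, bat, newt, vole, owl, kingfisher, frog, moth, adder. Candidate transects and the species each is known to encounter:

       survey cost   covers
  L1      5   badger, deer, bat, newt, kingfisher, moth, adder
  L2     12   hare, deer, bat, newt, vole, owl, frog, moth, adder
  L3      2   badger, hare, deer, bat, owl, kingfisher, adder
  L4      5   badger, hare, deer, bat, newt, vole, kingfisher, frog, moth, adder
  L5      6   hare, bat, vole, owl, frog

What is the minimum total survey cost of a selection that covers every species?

7

L3, L4 cover every species at survey cost 2 + 5 = 7.
Any cover uses at least 2 transects; among all covering selections none totals below 7.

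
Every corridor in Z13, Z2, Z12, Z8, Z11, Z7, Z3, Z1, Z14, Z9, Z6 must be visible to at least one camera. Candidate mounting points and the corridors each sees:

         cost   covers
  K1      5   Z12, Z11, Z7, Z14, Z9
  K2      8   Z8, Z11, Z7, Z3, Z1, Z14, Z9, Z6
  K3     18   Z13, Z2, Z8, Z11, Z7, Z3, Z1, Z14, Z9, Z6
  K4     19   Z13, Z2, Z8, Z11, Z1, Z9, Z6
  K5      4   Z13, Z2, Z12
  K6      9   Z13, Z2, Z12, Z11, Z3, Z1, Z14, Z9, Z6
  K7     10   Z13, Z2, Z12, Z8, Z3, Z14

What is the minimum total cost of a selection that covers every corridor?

K2, K5 cover every corridor at cost 8 + 4 = 12.
Any cover uses at least 2 camera mounts; among all covering selections none totals below 12.
Greedy by coverage-per-cost would pick K1, K6, K2 for 22 — worse than the optimum 12.

12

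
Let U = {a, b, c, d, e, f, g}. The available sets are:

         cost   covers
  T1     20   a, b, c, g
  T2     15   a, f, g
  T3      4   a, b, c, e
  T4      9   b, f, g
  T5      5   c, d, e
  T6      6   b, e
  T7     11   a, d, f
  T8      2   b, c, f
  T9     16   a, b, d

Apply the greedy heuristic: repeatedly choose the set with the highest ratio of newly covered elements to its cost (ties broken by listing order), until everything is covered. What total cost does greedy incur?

Pick 1: T8 adds 3 new (b, c, f) at cost 2 (ratio 3/2).
Pick 2: T3 adds 2 new (a, e) at cost 4 (ratio 2/4).
Pick 3: T5 adds 1 new (d) at cost 5 (ratio 1/5).
Pick 4: T4 adds 1 new (g) at cost 9 (ratio 1/9).
Greedy total cost: 2 + 4 + 5 + 9 = 20. (The true optimum is 18, so greedy overshoots here.)

20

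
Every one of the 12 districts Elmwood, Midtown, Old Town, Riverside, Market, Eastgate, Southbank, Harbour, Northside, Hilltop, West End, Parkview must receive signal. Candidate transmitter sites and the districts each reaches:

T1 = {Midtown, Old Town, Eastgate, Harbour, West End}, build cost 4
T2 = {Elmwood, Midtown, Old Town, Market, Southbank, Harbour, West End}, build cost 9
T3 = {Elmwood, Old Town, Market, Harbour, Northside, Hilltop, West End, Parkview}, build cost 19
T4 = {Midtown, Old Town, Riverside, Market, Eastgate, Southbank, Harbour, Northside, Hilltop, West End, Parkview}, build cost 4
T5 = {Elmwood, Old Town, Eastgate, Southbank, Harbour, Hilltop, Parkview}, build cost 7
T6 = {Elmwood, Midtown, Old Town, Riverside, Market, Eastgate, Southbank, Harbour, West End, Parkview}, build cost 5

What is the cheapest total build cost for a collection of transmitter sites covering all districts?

9

T4, T6 cover every district at build cost 4 + 5 = 9.
Any cover uses at least 2 transmitter sites; among all covering selections none totals below 9.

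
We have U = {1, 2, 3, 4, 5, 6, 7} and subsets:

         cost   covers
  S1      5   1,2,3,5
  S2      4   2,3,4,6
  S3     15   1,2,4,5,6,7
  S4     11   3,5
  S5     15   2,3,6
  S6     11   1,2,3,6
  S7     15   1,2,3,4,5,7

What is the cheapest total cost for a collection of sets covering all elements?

19

S2, S3 cover every element at cost 4 + 15 = 19.
Any cover uses at least 2 sets; among all covering selections none totals below 19.
Greedy by coverage-per-cost would pick S2, S1, S3 for 24 — worse than the optimum 19.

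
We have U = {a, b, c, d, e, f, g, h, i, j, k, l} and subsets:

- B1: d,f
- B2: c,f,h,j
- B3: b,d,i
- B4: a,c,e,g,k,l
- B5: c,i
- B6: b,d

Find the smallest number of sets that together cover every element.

3

B2, B3, B4 together cover {a, b, c, d, e, f, g, h, i, j, k, l} — every element.
No 2 of the 6 sets cover everything (all 15 pairs fall short), so 3 is minimum.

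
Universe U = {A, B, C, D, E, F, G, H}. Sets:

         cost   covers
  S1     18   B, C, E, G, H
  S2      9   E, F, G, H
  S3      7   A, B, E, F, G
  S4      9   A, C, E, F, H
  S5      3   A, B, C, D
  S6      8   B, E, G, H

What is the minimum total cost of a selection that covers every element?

S2, S5 cover every element at cost 9 + 3 = 12.
Any cover uses at least 2 sets; among all covering selections none totals below 12.

12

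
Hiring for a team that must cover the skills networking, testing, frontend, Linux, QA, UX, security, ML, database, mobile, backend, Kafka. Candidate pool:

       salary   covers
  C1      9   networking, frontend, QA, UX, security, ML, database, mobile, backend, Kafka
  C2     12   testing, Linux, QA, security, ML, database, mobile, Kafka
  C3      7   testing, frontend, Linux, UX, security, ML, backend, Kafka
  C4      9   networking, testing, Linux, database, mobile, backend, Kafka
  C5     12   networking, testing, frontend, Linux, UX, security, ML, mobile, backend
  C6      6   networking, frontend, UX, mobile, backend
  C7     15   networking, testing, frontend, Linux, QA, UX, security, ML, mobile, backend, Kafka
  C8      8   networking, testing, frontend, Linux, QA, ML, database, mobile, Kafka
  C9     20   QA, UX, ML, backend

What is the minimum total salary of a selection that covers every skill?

15

C3, C8 cover every skill at salary 7 + 8 = 15.
Any cover uses at least 2 candidates; among all covering selections none totals below 15.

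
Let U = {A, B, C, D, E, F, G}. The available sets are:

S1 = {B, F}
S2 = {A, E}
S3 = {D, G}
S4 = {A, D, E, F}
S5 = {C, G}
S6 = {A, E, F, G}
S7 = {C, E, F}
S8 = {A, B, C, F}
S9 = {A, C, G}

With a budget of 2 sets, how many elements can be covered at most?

Choosing S3, S8 covers {A, B, C, D, F, G} — 6 elements.
No choice of 2 sets does better; here E is left uncovered.

6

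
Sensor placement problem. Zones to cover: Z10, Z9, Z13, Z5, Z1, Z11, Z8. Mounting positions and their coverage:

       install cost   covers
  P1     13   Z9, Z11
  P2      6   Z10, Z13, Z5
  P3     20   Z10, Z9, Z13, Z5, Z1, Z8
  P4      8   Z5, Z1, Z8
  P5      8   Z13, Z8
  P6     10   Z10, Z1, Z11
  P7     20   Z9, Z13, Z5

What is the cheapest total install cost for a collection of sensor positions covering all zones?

27

P1, P2, P4 cover every zone at install cost 13 + 6 + 8 = 27.
Any cover uses at least 2 sensor positions; among all covering selections none totals below 27.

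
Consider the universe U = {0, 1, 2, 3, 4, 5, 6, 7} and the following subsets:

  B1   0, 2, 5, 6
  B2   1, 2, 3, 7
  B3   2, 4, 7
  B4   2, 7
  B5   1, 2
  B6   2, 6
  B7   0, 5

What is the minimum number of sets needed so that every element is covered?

3

B1, B2, B3 together cover {0, 1, 2, 3, 4, 5, 6, 7} — every element.
No 2 of the 7 sets cover everything (all 21 pairs fall short), so 3 is minimum.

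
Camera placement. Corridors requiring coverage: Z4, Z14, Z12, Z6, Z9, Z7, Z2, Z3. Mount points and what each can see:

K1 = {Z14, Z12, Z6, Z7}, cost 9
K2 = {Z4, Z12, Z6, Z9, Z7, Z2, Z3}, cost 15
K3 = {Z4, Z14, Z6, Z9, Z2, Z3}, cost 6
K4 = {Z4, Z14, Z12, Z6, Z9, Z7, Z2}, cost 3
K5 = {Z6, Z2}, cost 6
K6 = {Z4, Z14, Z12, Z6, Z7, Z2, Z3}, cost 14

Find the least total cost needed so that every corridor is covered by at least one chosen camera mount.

K3, K4 cover every corridor at cost 6 + 3 = 9.
Any cover uses at least 2 camera mounts; among all covering selections none totals below 9.

9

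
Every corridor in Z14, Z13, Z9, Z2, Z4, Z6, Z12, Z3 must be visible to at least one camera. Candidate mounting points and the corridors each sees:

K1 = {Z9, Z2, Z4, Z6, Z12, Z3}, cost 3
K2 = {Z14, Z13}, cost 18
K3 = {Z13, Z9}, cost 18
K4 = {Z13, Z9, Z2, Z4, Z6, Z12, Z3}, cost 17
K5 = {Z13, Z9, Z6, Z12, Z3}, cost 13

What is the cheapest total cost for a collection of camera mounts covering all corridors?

21

K1, K2 cover every corridor at cost 3 + 18 = 21.
Any cover uses at least 2 camera mounts; among all covering selections none totals below 21.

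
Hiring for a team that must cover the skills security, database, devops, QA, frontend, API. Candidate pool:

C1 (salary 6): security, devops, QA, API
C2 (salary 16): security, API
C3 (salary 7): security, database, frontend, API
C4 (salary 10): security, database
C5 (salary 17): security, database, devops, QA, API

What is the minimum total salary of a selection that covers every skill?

13

C1, C3 cover every skill at salary 6 + 7 = 13.
Any cover uses at least 2 candidates; among all covering selections none totals below 13.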